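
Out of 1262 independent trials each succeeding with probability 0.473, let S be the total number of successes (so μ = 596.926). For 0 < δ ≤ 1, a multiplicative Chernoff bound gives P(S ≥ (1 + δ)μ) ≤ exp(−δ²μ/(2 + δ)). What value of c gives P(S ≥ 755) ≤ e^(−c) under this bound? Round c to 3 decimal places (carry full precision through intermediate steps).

Write 755 = (1 + δ)μ, so δ = 755/596.926 − 1 = 0.2648134…
Then the exponent is δ²μ/(2 + δ) = (755 − μ)² / (μ·(2 + δ)) = 18.482809.

18.483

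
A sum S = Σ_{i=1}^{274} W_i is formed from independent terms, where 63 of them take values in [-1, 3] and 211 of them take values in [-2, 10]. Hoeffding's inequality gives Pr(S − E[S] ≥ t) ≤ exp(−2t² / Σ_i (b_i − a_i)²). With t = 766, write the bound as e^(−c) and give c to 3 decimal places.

37.383

Σ(b_i − a_i)² = 63·4² + 211·12² = 31392.
c = 2t² / 31392 = 2·766² / 31392 = 37.3825.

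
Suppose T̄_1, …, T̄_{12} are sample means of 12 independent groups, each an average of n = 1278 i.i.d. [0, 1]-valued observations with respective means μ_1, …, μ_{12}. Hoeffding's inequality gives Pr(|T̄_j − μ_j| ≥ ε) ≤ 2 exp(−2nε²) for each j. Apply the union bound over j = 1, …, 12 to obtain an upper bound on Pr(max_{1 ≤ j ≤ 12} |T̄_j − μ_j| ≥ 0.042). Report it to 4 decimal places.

0.2643

Per-experiment Hoeffding bound: 2·exp(−2·1278·0.042²) = 2·exp(−4.50878) = 0.022024.
Union bound over 12 events: 12·0.022024 = 0.26428.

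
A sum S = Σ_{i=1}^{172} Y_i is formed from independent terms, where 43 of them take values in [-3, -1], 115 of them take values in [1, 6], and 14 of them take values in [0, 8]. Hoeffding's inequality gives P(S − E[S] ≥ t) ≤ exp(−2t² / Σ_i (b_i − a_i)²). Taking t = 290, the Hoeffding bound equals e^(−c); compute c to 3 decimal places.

42.658

Σ(b_i − a_i)² = 43·2² + 115·5² + 14·8² = 3943.
c = 2t² / 3943 = 2·290² / 3943 = 42.6579.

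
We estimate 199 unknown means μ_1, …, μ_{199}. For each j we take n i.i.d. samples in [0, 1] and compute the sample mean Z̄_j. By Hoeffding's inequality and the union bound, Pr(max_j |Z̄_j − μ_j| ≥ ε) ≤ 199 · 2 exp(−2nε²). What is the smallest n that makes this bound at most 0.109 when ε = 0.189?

Need 2·199·exp(−2nε²) ≤ 0.109, i.e. exp(−2nε²) ≤ 0.109/398.
So 2nε² ≥ ln(398/0.109) = 8.202859.
Hence n ≥ 8.202859/(2·0.189²) = 114.818.
The smallest integer n is 115.

115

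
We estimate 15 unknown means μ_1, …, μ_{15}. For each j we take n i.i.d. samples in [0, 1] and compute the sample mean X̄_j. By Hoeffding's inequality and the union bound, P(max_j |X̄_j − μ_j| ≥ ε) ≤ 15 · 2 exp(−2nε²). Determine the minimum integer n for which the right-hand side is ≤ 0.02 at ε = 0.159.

145

Need 2·15·exp(−2nε²) ≤ 0.02, i.e. exp(−2nε²) ≤ 0.02/30.
So 2nε² ≥ ln(30/0.02) = 7.313220.
Hence n ≥ 7.313220/(2·0.159²) = 144.639.
The smallest integer n is 145.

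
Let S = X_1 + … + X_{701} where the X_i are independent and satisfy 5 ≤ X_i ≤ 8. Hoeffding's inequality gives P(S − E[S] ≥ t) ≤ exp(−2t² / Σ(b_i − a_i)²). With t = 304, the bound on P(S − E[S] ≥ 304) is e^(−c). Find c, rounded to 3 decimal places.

Σ(b_i − a_i)² = 701·(3)² = 6309.
c = 2t²/6309 = 2·304²/6309 = 29.2966.

29.297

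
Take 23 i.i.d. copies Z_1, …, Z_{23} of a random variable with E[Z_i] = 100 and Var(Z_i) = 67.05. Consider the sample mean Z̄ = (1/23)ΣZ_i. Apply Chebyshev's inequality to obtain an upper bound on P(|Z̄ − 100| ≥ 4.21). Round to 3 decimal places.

0.164

Var(Z̄) = Var(Z_i)/n = 67.05/23 = 2.9152.
Chebyshev: P(|Z̄ − 100| ≥ 4.21) ≤ Var(Z̄)/(4.21)² = 67.05/(23·4.21²) = 0.1645.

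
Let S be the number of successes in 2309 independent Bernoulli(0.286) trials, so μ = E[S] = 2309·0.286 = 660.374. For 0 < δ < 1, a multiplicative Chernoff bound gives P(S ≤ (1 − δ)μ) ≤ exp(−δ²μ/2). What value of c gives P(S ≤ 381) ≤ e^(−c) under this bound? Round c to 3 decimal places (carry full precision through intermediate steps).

Write 381 = (1 − δ)μ, so δ = 1 − 381/660.374 = 0.4230542…
Then the exponent is δ²μ/2 = (μ − 381)²/(2μ) = 59.095173.

59.095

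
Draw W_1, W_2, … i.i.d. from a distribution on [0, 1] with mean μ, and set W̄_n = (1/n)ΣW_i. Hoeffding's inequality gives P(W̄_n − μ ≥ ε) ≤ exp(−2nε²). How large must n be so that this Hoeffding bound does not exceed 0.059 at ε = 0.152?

Require exp(−2nε²) ≤ 0.059, i.e. 2nε² ≥ ln(1/0.059) = 2.830218.
So n ≥ 2.830218 / (2·0.152²) = 61.250.
The smallest integer n is 62.

62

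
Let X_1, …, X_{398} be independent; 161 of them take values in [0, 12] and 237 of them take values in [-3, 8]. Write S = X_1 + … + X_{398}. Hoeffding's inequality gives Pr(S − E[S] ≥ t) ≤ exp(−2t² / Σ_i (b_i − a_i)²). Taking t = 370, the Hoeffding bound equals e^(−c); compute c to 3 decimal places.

Σ(b_i − a_i)² = 161·12² + 237·11² = 51861.
c = 2t² / 51861 = 2·370² / 51861 = 5.2795.

5.279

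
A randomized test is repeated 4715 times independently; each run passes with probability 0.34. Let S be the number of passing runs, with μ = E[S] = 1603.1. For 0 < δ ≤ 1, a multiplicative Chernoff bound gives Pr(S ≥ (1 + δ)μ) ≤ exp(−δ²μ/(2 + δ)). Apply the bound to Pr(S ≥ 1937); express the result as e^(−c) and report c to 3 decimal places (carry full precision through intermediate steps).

Write 1937 = (1 + δ)μ, so δ = 1937/1603.1 − 1 = 0.2082839…
Then the exponent is δ²μ/(2 + δ) = (1937 − μ)² / (μ·(2 + δ)) = 31.493237.

31.493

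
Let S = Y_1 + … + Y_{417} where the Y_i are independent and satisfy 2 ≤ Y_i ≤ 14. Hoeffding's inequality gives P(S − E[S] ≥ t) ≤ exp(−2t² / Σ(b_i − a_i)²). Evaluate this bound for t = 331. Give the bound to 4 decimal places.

Σ(b_i − a_i)² = 417·(12)² = 60048.
Exponent = 2·331²/60048 = 3.6491.
Bound = exp(−3.6491) = 0.02601.

0.0260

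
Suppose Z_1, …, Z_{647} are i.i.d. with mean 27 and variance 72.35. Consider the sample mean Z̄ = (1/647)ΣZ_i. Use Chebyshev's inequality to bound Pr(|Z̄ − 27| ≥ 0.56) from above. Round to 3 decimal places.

0.357

Var(Z̄) = Var(Z_i)/n = 72.35/647 = 0.11182.
Chebyshev: Pr(|Z̄ − 27| ≥ 0.56) ≤ Var(Z̄)/(0.56)² = 72.35/(647·0.56²) = 0.3566.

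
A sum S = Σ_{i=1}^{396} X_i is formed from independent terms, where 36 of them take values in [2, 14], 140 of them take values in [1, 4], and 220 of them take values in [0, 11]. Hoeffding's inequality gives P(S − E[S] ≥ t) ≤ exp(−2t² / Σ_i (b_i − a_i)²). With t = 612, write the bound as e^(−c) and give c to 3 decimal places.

Σ(b_i − a_i)² = 36·12² + 140·3² + 220·11² = 33064.
c = 2t² / 33064 = 2·612² / 33064 = 22.6557.

22.656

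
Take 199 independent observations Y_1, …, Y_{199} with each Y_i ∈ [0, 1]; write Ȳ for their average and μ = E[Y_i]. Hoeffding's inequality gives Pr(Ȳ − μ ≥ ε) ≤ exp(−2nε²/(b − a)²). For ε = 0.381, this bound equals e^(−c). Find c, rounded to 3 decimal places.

57.774

c = 2nε²/(b − a)² = 2·199·0.381² / 1² = 57.7741.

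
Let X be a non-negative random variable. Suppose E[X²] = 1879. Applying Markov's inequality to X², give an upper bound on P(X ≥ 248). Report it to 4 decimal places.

Since X ≥ 0, the event {X ≥ 248} is the same as {X² ≥ 61504}.
Markov's inequality applied to X² gives P(X² ≥ 61504) ≤ E[X²]/61504 = 1879/61504 = 0.0306.

0.0306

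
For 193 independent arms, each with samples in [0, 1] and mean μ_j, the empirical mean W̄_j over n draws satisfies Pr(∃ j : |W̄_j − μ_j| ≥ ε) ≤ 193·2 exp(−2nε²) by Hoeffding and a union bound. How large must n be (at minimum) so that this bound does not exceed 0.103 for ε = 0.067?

917

Need 2·193·exp(−2nε²) ≤ 0.103, i.e. exp(−2nε²) ≤ 0.103/386.
So 2nε² ≥ ln(386/0.103) = 8.228864.
Hence n ≥ 8.228864/(2·0.067²) = 916.559.
The smallest integer n is 917.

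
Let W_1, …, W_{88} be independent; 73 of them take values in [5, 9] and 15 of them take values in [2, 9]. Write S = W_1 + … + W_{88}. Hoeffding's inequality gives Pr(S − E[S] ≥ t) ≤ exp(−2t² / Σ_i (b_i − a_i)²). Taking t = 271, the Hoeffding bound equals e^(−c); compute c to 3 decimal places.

Σ(b_i − a_i)² = 73·4² + 15·7² = 1903.
c = 2t² / 1903 = 2·271² / 1903 = 77.1844.

77.184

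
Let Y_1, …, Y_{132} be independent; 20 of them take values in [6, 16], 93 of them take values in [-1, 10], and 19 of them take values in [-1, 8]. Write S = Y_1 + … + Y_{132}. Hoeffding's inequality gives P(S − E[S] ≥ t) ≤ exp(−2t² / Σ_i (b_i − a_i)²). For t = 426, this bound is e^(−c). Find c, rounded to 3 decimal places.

Σ(b_i − a_i)² = 20·10² + 93·11² + 19·9² = 14792.
c = 2t² / 14792 = 2·426² / 14792 = 24.5370.

24.537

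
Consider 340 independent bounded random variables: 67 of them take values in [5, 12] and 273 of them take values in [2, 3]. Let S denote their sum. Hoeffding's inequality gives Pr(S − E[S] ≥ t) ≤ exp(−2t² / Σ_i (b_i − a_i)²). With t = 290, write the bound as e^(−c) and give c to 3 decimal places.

47.300

Σ(b_i − a_i)² = 67·7² + 273·1² = 3556.
c = 2t² / 3556 = 2·290² / 3556 = 47.3003.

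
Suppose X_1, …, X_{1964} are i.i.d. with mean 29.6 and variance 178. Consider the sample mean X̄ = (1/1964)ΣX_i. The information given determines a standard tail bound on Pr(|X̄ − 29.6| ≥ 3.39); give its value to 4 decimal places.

With mean and variance of each term known, Chebyshev's inequality bounds the deviation of the sum (or sample mean).
Var(X̄) = Var(X_i)/n = 178/1964 = 0.090631.
Chebyshev: Pr(|X̄ − 29.6| ≥ 3.39) ≤ Var(X̄)/(3.39)² = 178/(1964·3.39²) = 0.0079.

0.0079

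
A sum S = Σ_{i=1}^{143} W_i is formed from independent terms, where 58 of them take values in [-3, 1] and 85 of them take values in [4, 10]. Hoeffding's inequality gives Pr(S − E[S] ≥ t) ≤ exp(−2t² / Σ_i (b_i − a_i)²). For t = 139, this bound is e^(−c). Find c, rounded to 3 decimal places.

9.690

Σ(b_i − a_i)² = 58·4² + 85·6² = 3988.
c = 2t² / 3988 = 2·139² / 3988 = 9.6896.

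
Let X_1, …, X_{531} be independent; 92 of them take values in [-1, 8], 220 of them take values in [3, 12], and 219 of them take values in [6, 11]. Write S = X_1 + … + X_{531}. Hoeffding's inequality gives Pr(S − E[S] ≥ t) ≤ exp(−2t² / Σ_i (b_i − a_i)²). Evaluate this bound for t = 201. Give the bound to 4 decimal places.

0.0722

Σ(b_i − a_i)² = 92·9² + 220·9² + 219·5² = 30747.
Exponent = 2·201² / 30747 = 2.62796.
Bound = exp(−2.62796) = 0.07223.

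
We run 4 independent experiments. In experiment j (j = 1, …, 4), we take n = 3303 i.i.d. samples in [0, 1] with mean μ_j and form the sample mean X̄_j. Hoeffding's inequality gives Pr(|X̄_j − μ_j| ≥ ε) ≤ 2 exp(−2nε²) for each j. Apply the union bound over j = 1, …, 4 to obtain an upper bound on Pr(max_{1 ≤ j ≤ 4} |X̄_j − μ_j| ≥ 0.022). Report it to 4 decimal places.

0.3270

Per-experiment Hoeffding bound: 2·exp(−2·3303·0.022²) = 2·exp(−3.19730) = 0.081744.
Union bound over 4 events: 4·0.081744 = 0.32698.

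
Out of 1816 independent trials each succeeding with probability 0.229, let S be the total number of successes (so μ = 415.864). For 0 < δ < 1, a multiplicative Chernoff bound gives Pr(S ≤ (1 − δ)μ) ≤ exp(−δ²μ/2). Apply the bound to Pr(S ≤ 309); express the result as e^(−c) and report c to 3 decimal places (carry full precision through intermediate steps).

13.730

Write 309 = (1 − δ)μ, so δ = 1 − 309/415.864 = 0.2569686…
Then the exponent is δ²μ/2 = (μ − 309)²/(2μ) = 13.730348.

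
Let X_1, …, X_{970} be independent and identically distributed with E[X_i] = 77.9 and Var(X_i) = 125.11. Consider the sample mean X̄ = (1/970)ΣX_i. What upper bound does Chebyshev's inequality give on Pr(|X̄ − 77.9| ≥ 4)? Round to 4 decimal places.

Var(X̄) = Var(X_i)/n = 125.11/970 = 0.12898.
Chebyshev: Pr(|X̄ − 77.9| ≥ 4) ≤ Var(X̄)/(4)² = 125.11/(970·4²) = 0.0081.

0.0081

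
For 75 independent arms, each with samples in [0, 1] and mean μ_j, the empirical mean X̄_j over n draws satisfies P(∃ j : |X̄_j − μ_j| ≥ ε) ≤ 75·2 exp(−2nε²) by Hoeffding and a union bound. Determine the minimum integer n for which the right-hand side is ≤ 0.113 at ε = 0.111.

292

Need 2·75·exp(−2nε²) ≤ 0.113, i.e. exp(−2nε²) ≤ 0.113/150.
So 2nε² ≥ ln(150/0.113) = 7.191003.
Hence n ≥ 7.191003/(2·0.111²) = 291.819.
The smallest integer n is 292.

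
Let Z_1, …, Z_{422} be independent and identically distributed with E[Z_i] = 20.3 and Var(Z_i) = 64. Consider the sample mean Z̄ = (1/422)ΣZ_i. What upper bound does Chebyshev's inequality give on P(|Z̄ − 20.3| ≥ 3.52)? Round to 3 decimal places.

0.012

Var(Z̄) = Var(Z_i)/n = 64/422 = 0.15166.
Chebyshev: P(|Z̄ − 20.3| ≥ 3.52) ≤ Var(Z̄)/(3.52)² = 64/(422·3.52²) = 0.0122.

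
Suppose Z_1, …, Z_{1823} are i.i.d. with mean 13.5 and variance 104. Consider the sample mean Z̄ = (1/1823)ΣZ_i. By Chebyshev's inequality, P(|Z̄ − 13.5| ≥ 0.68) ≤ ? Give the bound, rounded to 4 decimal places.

Var(Z̄) = Var(Z_i)/n = 104/1823 = 0.057049.
Chebyshev: P(|Z̄ − 13.5| ≥ 0.68) ≤ Var(Z̄)/(0.68)² = 104/(1823·0.68²) = 0.1234.

0.1234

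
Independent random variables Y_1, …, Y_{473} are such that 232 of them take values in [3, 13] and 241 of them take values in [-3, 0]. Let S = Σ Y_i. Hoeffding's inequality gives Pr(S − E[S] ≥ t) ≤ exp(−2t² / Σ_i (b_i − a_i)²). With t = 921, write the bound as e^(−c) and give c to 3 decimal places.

Σ(b_i − a_i)² = 232·10² + 241·3² = 25369.
c = 2t² / 25369 = 2·921² / 25369 = 66.8722.

66.872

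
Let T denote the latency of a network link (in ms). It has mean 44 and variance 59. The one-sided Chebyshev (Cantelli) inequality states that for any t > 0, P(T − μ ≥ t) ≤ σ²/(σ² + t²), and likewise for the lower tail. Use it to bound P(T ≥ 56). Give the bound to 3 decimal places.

Here σ² = 59 and t = 12, so σ² + t² = 203.
Cantelli's bound: 59/203 = 0.2906.

0.291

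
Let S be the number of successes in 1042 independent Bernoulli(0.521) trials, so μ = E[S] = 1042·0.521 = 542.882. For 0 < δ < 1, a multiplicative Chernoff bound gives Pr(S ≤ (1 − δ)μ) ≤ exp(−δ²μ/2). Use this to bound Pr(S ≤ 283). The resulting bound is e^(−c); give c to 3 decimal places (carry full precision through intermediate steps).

62.204

Write 283 = (1 − δ)μ, so δ = 1 − 283/542.882 = 0.4787081…
Then the exponent is δ²μ/2 = (μ − 283)²/(2μ) = 62.203807.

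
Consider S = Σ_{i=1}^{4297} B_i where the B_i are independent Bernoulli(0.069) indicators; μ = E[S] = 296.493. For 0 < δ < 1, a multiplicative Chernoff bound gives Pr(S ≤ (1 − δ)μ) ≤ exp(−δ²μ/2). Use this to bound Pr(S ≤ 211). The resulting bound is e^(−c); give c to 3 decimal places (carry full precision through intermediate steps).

12.326

Write 211 = (1 − δ)μ, so δ = 1 − 211/296.493 = 0.2883474…
Then the exponent is δ²μ/2 = (μ − 211)²/(2μ) = 12.325844.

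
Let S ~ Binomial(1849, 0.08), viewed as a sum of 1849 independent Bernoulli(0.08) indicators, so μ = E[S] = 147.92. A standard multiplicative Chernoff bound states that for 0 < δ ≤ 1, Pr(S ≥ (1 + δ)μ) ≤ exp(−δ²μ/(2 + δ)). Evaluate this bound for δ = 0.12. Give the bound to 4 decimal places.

Exponent = δ²μ/(2 + δ) = 0.12²·147.92/2.12 = 1.0047.
Bound = exp(−1.0047) = 0.36614.

0.3661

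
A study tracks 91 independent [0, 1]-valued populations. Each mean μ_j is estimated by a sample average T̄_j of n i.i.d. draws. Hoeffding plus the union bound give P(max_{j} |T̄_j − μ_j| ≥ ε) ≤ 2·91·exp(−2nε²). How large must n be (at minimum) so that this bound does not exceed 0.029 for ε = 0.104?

Need 2·91·exp(−2nε²) ≤ 0.029, i.e. exp(−2nε²) ≤ 0.029/182.
So 2nε² ≥ ln(182/0.029) = 8.744466.
Hence n ≥ 8.744466/(2·0.104²) = 404.238.
The smallest integer n is 405.

405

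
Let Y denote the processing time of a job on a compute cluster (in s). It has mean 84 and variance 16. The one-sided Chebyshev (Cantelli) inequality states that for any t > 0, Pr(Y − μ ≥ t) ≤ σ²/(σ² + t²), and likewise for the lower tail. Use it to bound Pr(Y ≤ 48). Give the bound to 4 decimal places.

0.0122

Here σ² = 16 and t = 36, so σ² + t² = 1312.
Cantelli's bound: 16/1312 = 0.0122.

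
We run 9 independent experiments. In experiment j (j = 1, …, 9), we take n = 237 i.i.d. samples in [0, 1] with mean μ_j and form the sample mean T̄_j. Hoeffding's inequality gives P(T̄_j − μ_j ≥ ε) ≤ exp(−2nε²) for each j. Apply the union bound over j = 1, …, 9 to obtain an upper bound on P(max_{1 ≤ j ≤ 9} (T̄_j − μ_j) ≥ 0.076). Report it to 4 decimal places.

0.5824

Per-experiment Hoeffding bound: exp(−2·237·0.076²) = exp(−2.73782) = 0.064711.
Union bound over 9 events: 9·0.064711 = 0.58240.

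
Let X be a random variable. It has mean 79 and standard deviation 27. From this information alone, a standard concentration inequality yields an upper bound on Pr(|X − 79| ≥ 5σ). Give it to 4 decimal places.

Mean and variance are known, so Chebyshev's inequality applies.
Chebyshev: Pr(|X − μ| ≥ t) ≤ Var(X)/t².
Var(X) = σ² = 27² = 729.
t = 5·27 = 135.
Bound = 729 / 18225 = 0.0400.

0.0400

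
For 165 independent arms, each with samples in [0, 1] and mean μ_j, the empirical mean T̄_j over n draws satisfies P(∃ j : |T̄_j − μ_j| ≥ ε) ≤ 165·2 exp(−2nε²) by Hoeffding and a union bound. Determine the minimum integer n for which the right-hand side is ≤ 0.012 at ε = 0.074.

934

Need 2·165·exp(−2nε²) ≤ 0.012, i.e. exp(−2nε²) ≤ 0.012/330.
So 2nε² ≥ ln(330/0.012) = 10.221941.
Hence n ≥ 10.221941/(2·0.074²) = 933.340.
The smallest integer n is 934.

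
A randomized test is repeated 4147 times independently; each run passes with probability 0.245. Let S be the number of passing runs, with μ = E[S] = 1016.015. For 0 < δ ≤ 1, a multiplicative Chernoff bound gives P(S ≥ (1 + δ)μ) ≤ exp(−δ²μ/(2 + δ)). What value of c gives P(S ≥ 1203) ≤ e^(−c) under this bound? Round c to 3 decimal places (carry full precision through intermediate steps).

Write 1203 = (1 + δ)μ, so δ = 1203/1016.015 − 1 = 0.1840376…
Then the exponent is δ²μ/(2 + δ) = (1203 − μ)² / (μ·(2 + δ)) = 15.756266.

15.756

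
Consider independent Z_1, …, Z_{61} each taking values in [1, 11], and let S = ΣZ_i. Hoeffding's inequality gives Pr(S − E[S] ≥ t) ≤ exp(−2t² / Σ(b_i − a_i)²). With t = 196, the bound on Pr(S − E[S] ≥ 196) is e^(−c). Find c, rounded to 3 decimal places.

12.595

Σ(b_i − a_i)² = 61·(10)² = 6100.
c = 2t²/6100 = 2·196²/6100 = 12.5954.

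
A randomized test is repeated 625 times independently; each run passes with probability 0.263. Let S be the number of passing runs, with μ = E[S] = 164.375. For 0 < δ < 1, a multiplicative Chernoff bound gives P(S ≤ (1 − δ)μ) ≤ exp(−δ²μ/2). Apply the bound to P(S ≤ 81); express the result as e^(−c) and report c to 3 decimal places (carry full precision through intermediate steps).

Write 81 = (1 − δ)μ, so δ = 1 − 81/164.375 = 0.5072243…
Then the exponent is δ²μ/2 = (μ − 81)²/(2μ) = 21.144914.

21.145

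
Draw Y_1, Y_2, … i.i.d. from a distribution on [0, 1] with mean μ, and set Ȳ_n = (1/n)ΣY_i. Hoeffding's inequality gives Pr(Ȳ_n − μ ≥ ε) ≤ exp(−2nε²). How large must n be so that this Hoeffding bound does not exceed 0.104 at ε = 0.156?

47

Require exp(−2nε²) ≤ 0.104, i.e. 2nε² ≥ ln(1/0.104) = 2.263364.
So n ≥ 2.263364 / (2·0.156²) = 46.502.
The smallest integer n is 47.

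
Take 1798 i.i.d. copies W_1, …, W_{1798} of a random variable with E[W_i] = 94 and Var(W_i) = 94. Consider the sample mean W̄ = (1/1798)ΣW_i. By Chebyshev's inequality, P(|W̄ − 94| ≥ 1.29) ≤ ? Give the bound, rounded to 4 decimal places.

Var(W̄) = Var(W_i)/n = 94/1798 = 0.05228.
Chebyshev: P(|W̄ − 94| ≥ 1.29) ≤ Var(W̄)/(1.29)² = 94/(1798·1.29²) = 0.0314.

0.0314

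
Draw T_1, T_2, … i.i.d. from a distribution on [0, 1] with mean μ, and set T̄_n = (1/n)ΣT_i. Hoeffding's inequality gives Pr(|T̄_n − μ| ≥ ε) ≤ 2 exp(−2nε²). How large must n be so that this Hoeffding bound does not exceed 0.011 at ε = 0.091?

Require 2·exp(−2nε²) ≤ 0.011, i.e. 2nε² ≥ ln(2/0.011) = 5.203007.
So n ≥ 5.203007 / (2·0.091²) = 314.153.
The smallest integer n is 315.

315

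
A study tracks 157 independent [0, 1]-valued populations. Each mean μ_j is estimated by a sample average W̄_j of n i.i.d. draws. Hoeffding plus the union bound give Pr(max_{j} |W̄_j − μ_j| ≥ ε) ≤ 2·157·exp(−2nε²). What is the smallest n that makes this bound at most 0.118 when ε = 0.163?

Need 2·157·exp(−2nε²) ≤ 0.118, i.e. exp(−2nε²) ≤ 0.118/314.
So 2nε² ≥ ln(314/0.118) = 7.886464.
Hence n ≥ 7.886464/(2·0.163²) = 148.415.
The smallest integer n is 149.

149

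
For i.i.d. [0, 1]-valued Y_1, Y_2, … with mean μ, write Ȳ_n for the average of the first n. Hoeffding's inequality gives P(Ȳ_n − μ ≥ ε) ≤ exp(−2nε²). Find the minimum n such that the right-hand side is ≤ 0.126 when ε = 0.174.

35

Require exp(−2nε²) ≤ 0.126, i.e. 2nε² ≥ ln(1/0.126) = 2.071473.
So n ≥ 2.071473 / (2·0.174²) = 34.210.
The smallest integer n is 35.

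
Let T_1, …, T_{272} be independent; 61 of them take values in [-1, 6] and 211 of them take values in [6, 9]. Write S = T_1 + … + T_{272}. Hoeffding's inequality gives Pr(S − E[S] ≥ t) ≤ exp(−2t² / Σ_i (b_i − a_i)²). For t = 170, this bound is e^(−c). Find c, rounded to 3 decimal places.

Σ(b_i − a_i)² = 61·7² + 211·3² = 4888.
c = 2t² / 4888 = 2·170² / 4888 = 11.8249.

11.825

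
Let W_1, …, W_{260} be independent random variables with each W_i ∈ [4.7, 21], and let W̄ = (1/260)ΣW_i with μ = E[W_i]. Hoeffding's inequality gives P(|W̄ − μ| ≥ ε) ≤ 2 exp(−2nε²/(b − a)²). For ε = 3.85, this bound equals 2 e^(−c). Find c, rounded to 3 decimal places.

29.010

c = 2nε²/(b − a)² = 2·260·3.85² / 16.3² = 29.0101.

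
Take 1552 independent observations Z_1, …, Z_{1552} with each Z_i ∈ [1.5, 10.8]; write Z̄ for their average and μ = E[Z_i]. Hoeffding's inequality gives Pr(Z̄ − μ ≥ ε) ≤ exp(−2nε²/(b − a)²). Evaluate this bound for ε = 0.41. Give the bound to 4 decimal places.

Exponent: 2nε²/(b − a)² = 2·1552·0.41² / 9.3² = 6.03286.
Bound = exp(−6.03286) = 0.00240.

0.0024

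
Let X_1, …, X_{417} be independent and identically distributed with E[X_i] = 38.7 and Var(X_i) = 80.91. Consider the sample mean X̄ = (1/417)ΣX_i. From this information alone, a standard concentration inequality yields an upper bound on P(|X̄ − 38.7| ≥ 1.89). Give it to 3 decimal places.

0.054

With mean and variance of each term known, Chebyshev's inequality bounds the deviation of the sum (or sample mean).
Var(X̄) = Var(X_i)/n = 80.91/417 = 0.19403.
Chebyshev: P(|X̄ − 38.7| ≥ 1.89) ≤ Var(X̄)/(1.89)² = 80.91/(417·1.89²) = 0.0543.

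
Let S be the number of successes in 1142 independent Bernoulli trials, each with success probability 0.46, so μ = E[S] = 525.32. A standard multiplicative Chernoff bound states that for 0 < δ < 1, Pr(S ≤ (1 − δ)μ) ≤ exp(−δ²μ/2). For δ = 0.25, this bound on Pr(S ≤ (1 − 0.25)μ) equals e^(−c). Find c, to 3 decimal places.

16.416

c = δ²μ/2 = 0.25²·525.32/2 = 16.4163.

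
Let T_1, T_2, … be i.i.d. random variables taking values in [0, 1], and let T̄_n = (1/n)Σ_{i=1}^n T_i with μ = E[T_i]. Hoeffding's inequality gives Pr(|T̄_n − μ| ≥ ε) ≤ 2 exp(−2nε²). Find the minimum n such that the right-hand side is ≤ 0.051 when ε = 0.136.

100

Require 2·exp(−2nε²) ≤ 0.051, i.e. 2nε² ≥ ln(2/0.051) = 3.669077.
So n ≥ 3.669077 / (2·0.136²) = 99.186.
The smallest integer n is 100.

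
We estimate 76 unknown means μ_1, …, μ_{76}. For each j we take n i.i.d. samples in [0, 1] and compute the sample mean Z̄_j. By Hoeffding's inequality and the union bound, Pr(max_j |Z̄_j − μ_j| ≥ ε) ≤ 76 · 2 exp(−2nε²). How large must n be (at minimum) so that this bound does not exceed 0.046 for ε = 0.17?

141

Need 2·76·exp(−2nε²) ≤ 0.046, i.e. exp(−2nε²) ≤ 0.046/152.
So 2nε² ≥ ln(152/0.046) = 8.102994.
Hence n ≥ 8.102994/(2·0.17²) = 140.190.
The smallest integer n is 141.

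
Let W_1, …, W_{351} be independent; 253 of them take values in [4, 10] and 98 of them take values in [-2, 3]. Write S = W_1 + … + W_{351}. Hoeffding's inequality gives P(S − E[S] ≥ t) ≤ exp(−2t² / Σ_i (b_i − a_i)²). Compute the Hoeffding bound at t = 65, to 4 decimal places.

Σ(b_i − a_i)² = 253·6² + 98·5² = 11558.
Exponent = 2·65² / 11558 = 0.73110.
Bound = exp(−0.73110) = 0.48138.

0.4814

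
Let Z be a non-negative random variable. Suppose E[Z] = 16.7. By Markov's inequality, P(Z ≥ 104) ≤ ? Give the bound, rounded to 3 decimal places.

Markov's inequality: for a non-negative random variable, P(Z ≥ a) ≤ E[Z]/a.
Here E[Z] = 16.7 and a = 104, so the bound is 16.7/104 = 0.1606.

0.161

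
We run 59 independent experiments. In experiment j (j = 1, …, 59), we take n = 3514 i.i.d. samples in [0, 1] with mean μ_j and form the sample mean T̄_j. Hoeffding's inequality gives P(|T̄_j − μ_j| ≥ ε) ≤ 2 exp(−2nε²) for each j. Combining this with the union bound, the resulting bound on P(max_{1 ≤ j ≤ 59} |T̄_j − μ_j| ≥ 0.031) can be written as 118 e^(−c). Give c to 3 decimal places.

Union bound over the 59 events: P(max_{1 ≤ j ≤ 59} |T̄_j − μ_j| ≥ 0.031) ≤ 59·2·exp(−2nε²) = 118 exp(−2·3514·0.031²).
So c = 2·3514·0.031² = 6.7539.

6.754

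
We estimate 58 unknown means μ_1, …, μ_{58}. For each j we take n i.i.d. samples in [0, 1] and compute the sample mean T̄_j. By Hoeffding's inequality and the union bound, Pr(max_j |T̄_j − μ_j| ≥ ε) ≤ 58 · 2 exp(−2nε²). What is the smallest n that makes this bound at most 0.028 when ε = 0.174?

Need 2·58·exp(−2nε²) ≤ 0.028, i.e. exp(−2nε²) ≤ 0.028/116.
So 2nε² ≥ ln(116/0.028) = 8.329141.
Hence n ≥ 8.329141/(2·0.174²) = 137.554.
The smallest integer n is 138.

138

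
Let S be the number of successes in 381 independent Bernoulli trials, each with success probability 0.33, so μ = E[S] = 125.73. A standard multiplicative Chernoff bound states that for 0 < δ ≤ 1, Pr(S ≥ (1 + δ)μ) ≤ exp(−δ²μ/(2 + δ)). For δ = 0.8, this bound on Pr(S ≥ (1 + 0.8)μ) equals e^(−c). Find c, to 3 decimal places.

c = δ²μ/(2 + δ) = 0.8²·125.73/(2 + 0.8) = 28.7383.

28.738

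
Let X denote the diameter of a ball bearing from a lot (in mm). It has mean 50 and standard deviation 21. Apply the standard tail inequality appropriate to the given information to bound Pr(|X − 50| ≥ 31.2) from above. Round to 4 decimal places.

0.4530

Mean and variance are known, so Chebyshev's inequality applies.
Chebyshev: Pr(|X − μ| ≥ t) ≤ Var(X)/t².
Var(X) = σ² = 21² = 441.
Bound = 441 / 973.44 = 0.4530.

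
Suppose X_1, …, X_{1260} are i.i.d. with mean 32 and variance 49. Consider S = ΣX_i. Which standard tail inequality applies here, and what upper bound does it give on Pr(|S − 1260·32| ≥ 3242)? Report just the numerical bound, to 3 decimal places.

With mean and variance of each term known, Chebyshev's inequality bounds the deviation of the sum (or sample mean).
Var(S) = n·Var(X_i) = 1260·49 = 61740.
Chebyshev: Pr(|S − 1260·32| ≥ 3242) ≤ Var(S)/3242² = 61740/10510564 = 0.0059.

0.006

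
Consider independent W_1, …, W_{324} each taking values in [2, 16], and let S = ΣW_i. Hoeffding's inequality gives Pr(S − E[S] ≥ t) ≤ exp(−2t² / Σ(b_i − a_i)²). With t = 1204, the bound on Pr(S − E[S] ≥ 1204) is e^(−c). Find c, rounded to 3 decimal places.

Σ(b_i − a_i)² = 324·(14)² = 63504.
c = 2t²/63504 = 2·1204²/63504 = 45.6543.

45.654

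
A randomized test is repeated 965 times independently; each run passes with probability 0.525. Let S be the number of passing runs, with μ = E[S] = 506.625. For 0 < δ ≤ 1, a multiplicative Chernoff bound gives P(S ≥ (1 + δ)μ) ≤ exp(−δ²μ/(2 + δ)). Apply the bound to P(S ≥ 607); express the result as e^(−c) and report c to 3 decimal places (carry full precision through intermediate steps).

9.047

Write 607 = (1 + δ)μ, so δ = 607/506.625 − 1 = 0.1981248…
Then the exponent is δ²μ/(2 + δ) = (607 − μ)² / (μ·(2 + δ)) = 9.047157.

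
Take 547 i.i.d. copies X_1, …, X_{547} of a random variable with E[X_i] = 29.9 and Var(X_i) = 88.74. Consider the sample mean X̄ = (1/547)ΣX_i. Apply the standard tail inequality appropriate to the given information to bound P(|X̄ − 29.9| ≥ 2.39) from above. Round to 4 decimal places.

0.0284

With mean and variance of each term known, Chebyshev's inequality bounds the deviation of the sum (or sample mean).
Var(X̄) = Var(X_i)/n = 88.74/547 = 0.16223.
Chebyshev: P(|X̄ − 29.9| ≥ 2.39) ≤ Var(X̄)/(2.39)² = 88.74/(547·2.39²) = 0.0284.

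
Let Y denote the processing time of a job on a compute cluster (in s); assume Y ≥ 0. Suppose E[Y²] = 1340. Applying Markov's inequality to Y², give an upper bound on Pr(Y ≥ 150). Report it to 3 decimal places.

0.060

Since Y ≥ 0, the event {Y ≥ 150} is the same as {Y² ≥ 22500}.
Markov's inequality applied to Y² gives Pr(Y² ≥ 22500) ≤ E[Y²]/22500 = 1340/22500 = 0.0596.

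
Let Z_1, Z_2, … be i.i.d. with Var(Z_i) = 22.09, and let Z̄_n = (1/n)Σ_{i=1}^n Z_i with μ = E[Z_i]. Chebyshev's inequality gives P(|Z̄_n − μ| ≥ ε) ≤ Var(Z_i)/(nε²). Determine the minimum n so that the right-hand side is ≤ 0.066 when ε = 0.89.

423

Require 22.09/(n·0.89²) ≤ 0.066, i.e. n ≥ 22.09/(0.066·0.89²) = 422.544.
The smallest integer n is 423.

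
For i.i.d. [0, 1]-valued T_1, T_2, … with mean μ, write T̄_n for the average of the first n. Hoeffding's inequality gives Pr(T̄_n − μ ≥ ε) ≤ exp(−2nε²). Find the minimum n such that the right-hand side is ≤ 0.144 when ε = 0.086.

Require exp(−2nε²) ≤ 0.144, i.e. 2nε² ≥ ln(1/0.144) = 1.937942.
So n ≥ 1.937942 / (2·0.086²) = 131.013.
The smallest integer n is 132.

132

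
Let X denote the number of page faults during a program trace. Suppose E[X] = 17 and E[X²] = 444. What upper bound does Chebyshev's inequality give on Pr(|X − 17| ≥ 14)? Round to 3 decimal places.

Var(X) = E[X²] − (E[X])² = 444 − 289 = 155.
Chebyshev's inequality: Pr(|X − μ| ≥ t) ≤ Var(X)/t² = 155/196 = 0.7908.

0.791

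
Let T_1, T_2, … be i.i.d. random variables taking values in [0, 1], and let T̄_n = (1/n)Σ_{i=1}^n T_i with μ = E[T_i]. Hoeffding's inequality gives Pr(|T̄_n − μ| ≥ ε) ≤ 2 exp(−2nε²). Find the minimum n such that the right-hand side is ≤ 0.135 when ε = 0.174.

45

Require 2·exp(−2nε²) ≤ 0.135, i.e. 2nε² ≥ ln(2/0.135) = 2.695628.
So n ≥ 2.695628 / (2·0.174²) = 44.518.
The smallest integer n is 45.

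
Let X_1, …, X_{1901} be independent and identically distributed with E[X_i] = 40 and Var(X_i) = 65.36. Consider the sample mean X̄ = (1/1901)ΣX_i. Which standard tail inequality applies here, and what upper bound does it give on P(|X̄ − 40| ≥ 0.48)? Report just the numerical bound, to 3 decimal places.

With mean and variance of each term known, Chebyshev's inequality bounds the deviation of the sum (or sample mean).
Var(X̄) = Var(X_i)/n = 65.36/1901 = 0.034382.
Chebyshev: P(|X̄ − 40| ≥ 0.48) ≤ Var(X̄)/(0.48)² = 65.36/(1901·0.48²) = 0.1492.

0.149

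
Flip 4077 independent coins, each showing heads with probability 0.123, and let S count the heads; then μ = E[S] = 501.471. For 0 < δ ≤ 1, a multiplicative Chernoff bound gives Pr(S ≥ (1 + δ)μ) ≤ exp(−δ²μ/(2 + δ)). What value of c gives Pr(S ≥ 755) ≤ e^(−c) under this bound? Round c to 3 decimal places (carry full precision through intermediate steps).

51.157

Write 755 = (1 + δ)μ, so δ = 755/501.471 − 1 = 0.5055706…
Then the exponent is δ²μ/(2 + δ) = (755 − μ)² / (μ·(2 + δ)) = 51.156735.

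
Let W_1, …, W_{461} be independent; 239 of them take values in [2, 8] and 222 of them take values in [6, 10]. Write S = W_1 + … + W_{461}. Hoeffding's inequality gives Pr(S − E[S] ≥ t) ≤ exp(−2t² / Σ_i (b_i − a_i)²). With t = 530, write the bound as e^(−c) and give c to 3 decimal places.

46.216

Σ(b_i − a_i)² = 239·6² + 222·4² = 12156.
c = 2t² / 12156 = 2·530² / 12156 = 46.2159.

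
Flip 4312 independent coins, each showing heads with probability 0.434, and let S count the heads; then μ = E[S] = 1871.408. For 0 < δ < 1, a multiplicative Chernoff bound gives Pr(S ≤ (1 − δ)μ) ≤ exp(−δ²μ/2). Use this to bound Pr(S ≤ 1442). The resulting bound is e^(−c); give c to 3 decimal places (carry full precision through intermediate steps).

49.265

Write 1442 = (1 − δ)μ, so δ = 1 − 1442/1871.408 = 0.2294572…
Then the exponent is δ²μ/2 = (μ − 1442)²/(2μ) = 49.265374.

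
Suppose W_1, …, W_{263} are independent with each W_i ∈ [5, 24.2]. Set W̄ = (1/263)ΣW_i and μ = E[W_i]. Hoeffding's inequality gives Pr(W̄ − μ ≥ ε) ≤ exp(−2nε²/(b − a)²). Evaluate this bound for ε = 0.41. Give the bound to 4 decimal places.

0.7867

Exponent: 2nε²/(b − a)² = 2·263·0.41² / 19.2² = 0.23986.
Bound = exp(−0.23986) = 0.78674.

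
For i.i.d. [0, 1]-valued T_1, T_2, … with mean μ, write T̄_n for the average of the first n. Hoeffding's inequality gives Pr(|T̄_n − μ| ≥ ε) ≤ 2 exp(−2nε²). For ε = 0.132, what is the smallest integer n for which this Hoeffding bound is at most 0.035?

117

Require 2·exp(−2nε²) ≤ 0.035, i.e. 2nε² ≥ ln(2/0.035) = 4.045554.
So n ≥ 4.045554 / (2·0.132²) = 116.091.
The smallest integer n is 117.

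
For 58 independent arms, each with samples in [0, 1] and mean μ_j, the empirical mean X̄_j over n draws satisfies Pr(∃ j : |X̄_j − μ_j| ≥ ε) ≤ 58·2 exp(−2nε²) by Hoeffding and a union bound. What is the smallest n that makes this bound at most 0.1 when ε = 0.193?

95

Need 2·58·exp(−2nε²) ≤ 0.1, i.e. exp(−2nε²) ≤ 0.1/116.
So 2nε² ≥ ln(116/0.1) = 7.056175.
Hence n ≥ 7.056175/(2·0.193²) = 94.716.
The smallest integer n is 95.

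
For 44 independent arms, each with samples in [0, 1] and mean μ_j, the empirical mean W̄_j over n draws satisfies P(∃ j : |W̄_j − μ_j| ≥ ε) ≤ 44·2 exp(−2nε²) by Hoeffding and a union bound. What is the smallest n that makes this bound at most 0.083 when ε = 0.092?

Need 2·44·exp(−2nε²) ≤ 0.083, i.e. exp(−2nε²) ≤ 0.083/88.
So 2nε² ≥ ln(88/0.083) = 6.966251.
Hence n ≥ 6.966251/(2·0.092²) = 411.522.
The smallest integer n is 412.

412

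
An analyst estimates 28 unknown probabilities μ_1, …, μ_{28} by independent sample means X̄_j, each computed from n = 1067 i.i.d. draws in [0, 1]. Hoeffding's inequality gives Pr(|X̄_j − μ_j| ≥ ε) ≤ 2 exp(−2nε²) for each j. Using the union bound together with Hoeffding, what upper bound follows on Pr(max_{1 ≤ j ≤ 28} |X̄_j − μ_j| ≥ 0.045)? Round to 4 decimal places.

Per-experiment Hoeffding bound: 2·exp(−2·1067·0.045²) = 2·exp(−4.32135) = 0.026564.
Union bound over 28 events: 28·0.026564 = 0.74379.

0.7438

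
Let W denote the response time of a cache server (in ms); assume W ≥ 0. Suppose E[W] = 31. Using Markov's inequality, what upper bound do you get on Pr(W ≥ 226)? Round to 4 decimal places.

Markov's inequality: for a non-negative random variable, Pr(W ≥ a) ≤ E[W]/a.
Here E[W] = 31 and a = 226, so the bound is 31/226 = 0.1372.

0.1372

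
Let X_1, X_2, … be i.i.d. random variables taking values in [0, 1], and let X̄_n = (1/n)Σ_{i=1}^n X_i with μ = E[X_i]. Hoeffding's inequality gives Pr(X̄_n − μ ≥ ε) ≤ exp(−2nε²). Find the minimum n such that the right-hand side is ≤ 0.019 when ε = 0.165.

73

Require exp(−2nε²) ≤ 0.019, i.e. 2nε² ≥ ln(1/0.019) = 3.963316.
So n ≥ 3.963316 / (2·0.165²) = 72.788.
The smallest integer n is 73.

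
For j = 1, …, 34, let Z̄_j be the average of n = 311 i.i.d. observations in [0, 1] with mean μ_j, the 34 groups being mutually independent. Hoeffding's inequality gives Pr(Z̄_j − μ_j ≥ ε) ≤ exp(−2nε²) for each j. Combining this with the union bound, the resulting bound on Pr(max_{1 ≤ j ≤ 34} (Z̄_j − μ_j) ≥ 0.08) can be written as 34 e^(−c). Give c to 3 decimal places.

Union bound over the 34 events: Pr(max_{1 ≤ j ≤ 34} (Z̄_j − μ_j) ≥ 0.08) ≤ 34·exp(−2nε²) = 34 exp(−2·311·0.08²).
So c = 2·311·0.08² = 3.9808.

3.981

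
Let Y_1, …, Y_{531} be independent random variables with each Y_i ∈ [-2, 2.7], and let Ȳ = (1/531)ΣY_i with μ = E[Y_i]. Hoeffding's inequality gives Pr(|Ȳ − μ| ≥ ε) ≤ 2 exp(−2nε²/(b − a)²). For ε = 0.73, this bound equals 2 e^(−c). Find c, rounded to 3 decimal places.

c = 2nε²/(b − a)² = 2·531·0.73² / 4.7² = 25.6197.

25.620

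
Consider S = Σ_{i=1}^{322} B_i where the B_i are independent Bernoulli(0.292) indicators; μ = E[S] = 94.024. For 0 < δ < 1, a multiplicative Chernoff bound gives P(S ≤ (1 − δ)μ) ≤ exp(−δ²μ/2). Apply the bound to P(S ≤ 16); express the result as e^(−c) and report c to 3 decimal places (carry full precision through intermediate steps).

32.373

Write 16 = (1 − δ)μ, so δ = 1 − 16/94.024 = 0.8298307…
Then the exponent is δ²μ/2 = (μ − 16)²/(2μ) = 32.373355.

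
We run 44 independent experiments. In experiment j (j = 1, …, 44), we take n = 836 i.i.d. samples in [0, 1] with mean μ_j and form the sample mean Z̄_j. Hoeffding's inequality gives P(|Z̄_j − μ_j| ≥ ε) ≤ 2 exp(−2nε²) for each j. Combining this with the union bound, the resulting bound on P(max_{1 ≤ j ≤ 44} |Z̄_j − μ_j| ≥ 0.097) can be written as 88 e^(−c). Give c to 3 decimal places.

15.732

Union bound over the 44 events: P(max_{1 ≤ j ≤ 44} |Z̄_j − μ_j| ≥ 0.097) ≤ 44·2·exp(−2nε²) = 88 exp(−2·836·0.097²).
So c = 2·836·0.097² = 15.7318.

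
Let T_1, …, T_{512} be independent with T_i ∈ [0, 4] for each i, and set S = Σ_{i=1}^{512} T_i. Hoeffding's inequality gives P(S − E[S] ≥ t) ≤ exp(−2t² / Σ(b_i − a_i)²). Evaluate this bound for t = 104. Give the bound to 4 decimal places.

0.0713

Σ(b_i − a_i)² = 512·(4)² = 8192.
Exponent = 2·104²/8192 = 2.6406.
Bound = exp(−2.6406) = 0.07132.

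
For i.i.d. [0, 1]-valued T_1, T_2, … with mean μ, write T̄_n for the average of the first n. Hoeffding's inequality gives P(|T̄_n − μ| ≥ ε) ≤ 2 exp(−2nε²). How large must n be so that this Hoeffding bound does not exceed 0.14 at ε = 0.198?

34

Require 2·exp(−2nε²) ≤ 0.14, i.e. 2nε² ≥ ln(2/0.14) = 2.659260.
So n ≥ 2.659260 / (2·0.198²) = 33.916.
The smallest integer n is 34.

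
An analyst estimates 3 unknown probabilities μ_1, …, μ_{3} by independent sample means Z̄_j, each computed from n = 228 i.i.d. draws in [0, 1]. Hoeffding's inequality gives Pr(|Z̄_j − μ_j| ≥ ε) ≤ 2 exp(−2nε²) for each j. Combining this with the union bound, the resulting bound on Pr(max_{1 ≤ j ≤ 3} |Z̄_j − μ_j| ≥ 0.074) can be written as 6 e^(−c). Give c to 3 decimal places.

Union bound over the 3 events: Pr(max_{1 ≤ j ≤ 3} |Z̄_j − μ_j| ≥ 0.074) ≤ 3·2·exp(−2nε²) = 6 exp(−2·228·0.074²).
So c = 2·228·0.074² = 2.4971.

2.497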